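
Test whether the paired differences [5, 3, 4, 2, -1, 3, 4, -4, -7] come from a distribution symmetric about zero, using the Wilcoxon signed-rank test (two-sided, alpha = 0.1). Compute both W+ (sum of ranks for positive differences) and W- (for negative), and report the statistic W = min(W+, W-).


Step 1: Drop any zero differences (none here) and take |d_i|.
|d| = [5, 3, 4, 2, 1, 3, 4, 4, 7]
Step 2: Midrank |d_i| (ties get averaged ranks).
ranks: |5|->8, |3|->3.5, |4|->6, |2|->2, |1|->1, |3|->3.5, |4|->6, |4|->6, |7|->9
Step 3: Attach original signs; sum ranks with positive sign and with negative sign.
W+ = 8 + 3.5 + 6 + 2 + 3.5 + 6 = 29
W- = 1 + 6 + 9 = 16
(Check: W+ + W- = 45 should equal n(n+1)/2 = 45.)
Step 4: Test statistic W = min(W+, W-) = 16.
Step 5: Ties in |d|, so use the tie-corrected normal approximation.
        E[W] = n(n+1)/4 = 9*10/4 = 22.5.
        Tie groups: |d|=3 (t=2), |d|=4 (t=3); sum(t^3 - t) = 30.
        Var[W] = n(n+1)(2n+1)/24 - sum(t^3-t)/48 = 1710/24 - 30/48 = 70.625.
        z = (W - E[W]) / sqrt(Var[W]) = (16 - 22.5) / 8.4039 = -0.7735.
        Two-sided p = 2*Phi(z) = 0.439254.
Step 6: alpha = 0.1. fail to reject H0.

W+ = 29, W- = 16, W = min = 16, p = 0.439254, fail to reject H0.


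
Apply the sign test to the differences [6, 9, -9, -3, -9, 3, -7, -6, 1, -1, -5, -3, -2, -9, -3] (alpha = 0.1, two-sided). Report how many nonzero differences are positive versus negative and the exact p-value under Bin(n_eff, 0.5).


Step 1: Discard zero differences. Original n = 15; n_eff = number of nonzero differences = 15.
Nonzero differences (with sign): +6, +9, -9, -3, -9, +3, -7, -6, +1, -1, -5, -3, -2, -9, -3
Step 2: Count signs: positive = 4, negative = 11.
Step 3: Under H0: P(positive) = 0.5, so the number of positives S ~ Bin(15, 0.5).
Step 4: Two-sided exact p-value = sum of Bin(15,0.5) probabilities at or below the observed probability = 0.118469.
Step 5: alpha = 0.1. fail to reject H0.

n_eff = 15, pos = 4, neg = 11, p = 0.118469, fail to reject H0.


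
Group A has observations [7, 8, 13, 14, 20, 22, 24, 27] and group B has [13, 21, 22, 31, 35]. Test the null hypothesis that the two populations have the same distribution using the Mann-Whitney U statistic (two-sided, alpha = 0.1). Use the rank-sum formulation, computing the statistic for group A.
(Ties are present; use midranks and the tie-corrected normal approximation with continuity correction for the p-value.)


Step 1: Combine and sort all 13 observations; assign midranks.
sorted (value, group): (7,X), (8,X), (13,X), (13,Y), (14,X), (20,X), (21,Y), (22,X), (22,Y), (24,X), (27,X), (31,Y), (35,Y)
ranks: 7->1, 8->2, 13->3.5, 13->3.5, 14->5, 20->6, 21->7, 22->8.5, 22->8.5, 24->10, 27->11, 31->12, 35->13
Step 2: Rank sum for X: R1 = 1 + 2 + 3.5 + 5 + 6 + 8.5 + 10 + 11 = 47.
Step 3: U_X = R1 - n1(n1+1)/2 = 47 - 8*9/2 = 47 - 36 = 11.
       U_Y = n1*n2 - U_X = 40 - 11 = 29.
Step 4: Ties are present, so use the tie-corrected normal approximation (with continuity correction) for the p-value.
Step 5: p-value = 0.212139; compare to alpha = 0.1. fail to reject H0.

U_X = 11, p = 0.212139, fail to reject H0 at alpha = 0.1.


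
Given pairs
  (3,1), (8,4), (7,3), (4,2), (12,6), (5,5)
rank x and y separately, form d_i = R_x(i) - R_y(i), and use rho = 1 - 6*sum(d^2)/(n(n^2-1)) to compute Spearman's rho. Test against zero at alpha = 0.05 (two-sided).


Step 1: Rank x and y separately (midranks; no ties here).
rank(x): 3->1, 8->5, 7->4, 4->2, 12->6, 5->3
rank(y): 1->1, 4->4, 3->3, 2->2, 6->6, 5->5
Step 2: d_i = R_x(i) - R_y(i); compute d_i^2.
  (1-1)^2=0, (5-4)^2=1, (4-3)^2=1, (2-2)^2=0, (6-6)^2=0, (3-5)^2=4
sum(d^2) = 6.
Step 3: rho = 1 - 6*6 / (6*(6^2 - 1)) = 1 - 36/210 = 0.828571.
Step 4: Under H0, t = rho * sqrt((n-2)/(1-rho^2)) = 2.9598 ~ t(4).
Step 5: Two-sided p-value from the t-distribution with 4 df = 0.041563.
Step 6: alpha = 0.05. reject H0.

rho = 0.8286, p = 0.041563, reject H0 at alpha = 0.05.


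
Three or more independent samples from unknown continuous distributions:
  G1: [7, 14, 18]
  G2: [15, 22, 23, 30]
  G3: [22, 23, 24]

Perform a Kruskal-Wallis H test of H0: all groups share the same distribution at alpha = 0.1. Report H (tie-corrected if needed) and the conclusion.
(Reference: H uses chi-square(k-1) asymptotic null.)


Step 1: Combine all N = 10 observations and assign midranks.
sorted (value, group, rank): (7,G1,1), (14,G1,2), (15,G2,3), (18,G1,4), (22,G2,5.5), (22,G3,5.5), (23,G2,7.5), (23,G3,7.5), (24,G3,9), (30,G2,10)
Step 2: Sum ranks within each group.
R_1 = 7 (n_1 = 3)
R_2 = 26 (n_2 = 4)
R_3 = 22 (n_3 = 3)
Step 3: H = 12/(N(N+1)) * sum(R_i^2/n_i) - 3(N+1)
     = 12/(10*11) * (7^2/3 + 26^2/4 + 22^2/3) - 3*11
     = 0.109091 * 346.667 - 33
     = 4.818182.
Step 4: Ties present; correction factor C = 1 - 12/(10^3 - 10) = 0.987879. Corrected H = 4.818182 / 0.987879 = 4.877301.
Step 5: Under H0, H ~ chi^2(2); p-value = 0.087279.
Step 6: alpha = 0.1. reject H0.

H = 4.8773, df = 2, p = 0.087279, reject H0.


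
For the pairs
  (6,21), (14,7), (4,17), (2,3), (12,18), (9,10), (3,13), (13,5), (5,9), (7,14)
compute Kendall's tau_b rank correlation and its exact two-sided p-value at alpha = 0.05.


Step 1: Enumerate the 45 unordered pairs (i,j) with i<j and classify each by sign(x_j-x_i) * sign(y_j-y_i).
  (1,2):dx=+8,dy=-14->D; (1,3):dx=-2,dy=-4->C; (1,4):dx=-4,dy=-18->C; (1,5):dx=+6,dy=-3->D
  (1,6):dx=+3,dy=-11->D; (1,7):dx=-3,dy=-8->C; (1,8):dx=+7,dy=-16->D; (1,9):dx=-1,dy=-12->C
  (1,10):dx=+1,dy=-7->D; (2,3):dx=-10,dy=+10->D; (2,4):dx=-12,dy=-4->C; (2,5):dx=-2,dy=+11->D
  (2,6):dx=-5,dy=+3->D; (2,7):dx=-11,dy=+6->D; (2,8):dx=-1,dy=-2->C; (2,9):dx=-9,dy=+2->D
  (2,10):dx=-7,dy=+7->D; (3,4):dx=-2,dy=-14->C; (3,5):dx=+8,dy=+1->C; (3,6):dx=+5,dy=-7->D
  (3,7):dx=-1,dy=-4->C; (3,8):dx=+9,dy=-12->D; (3,9):dx=+1,dy=-8->D; (3,10):dx=+3,dy=-3->D
  (4,5):dx=+10,dy=+15->C; (4,6):dx=+7,dy=+7->C; (4,7):dx=+1,dy=+10->C; (4,8):dx=+11,dy=+2->C
  (4,9):dx=+3,dy=+6->C; (4,10):dx=+5,dy=+11->C; (5,6):dx=-3,dy=-8->C; (5,7):dx=-9,dy=-5->C
  (5,8):dx=+1,dy=-13->D; (5,9):dx=-7,dy=-9->C; (5,10):dx=-5,dy=-4->C; (6,7):dx=-6,dy=+3->D
  (6,8):dx=+4,dy=-5->D; (6,9):dx=-4,dy=-1->C; (6,10):dx=-2,dy=+4->D; (7,8):dx=+10,dy=-8->D
  (7,9):dx=+2,dy=-4->D; (7,10):dx=+4,dy=+1->C; (8,9):dx=-8,dy=+4->D; (8,10):dx=-6,dy=+9->D
  (9,10):dx=+2,dy=+5->C
Step 2: C = 22, D = 23, total pairs = 45.
Step 3: tau = (C - D)/(n(n-1)/2) = (22 - 23)/45 = -0.022222.
Step 4: Exact two-sided p-value (enumerate n! = 3628800 permutations of y under H0): p = 1.000000.
Step 5: alpha = 0.05. fail to reject H0.

tau_b = -0.0222 (C=22, D=23), p = 1.000000, fail to reject H0.


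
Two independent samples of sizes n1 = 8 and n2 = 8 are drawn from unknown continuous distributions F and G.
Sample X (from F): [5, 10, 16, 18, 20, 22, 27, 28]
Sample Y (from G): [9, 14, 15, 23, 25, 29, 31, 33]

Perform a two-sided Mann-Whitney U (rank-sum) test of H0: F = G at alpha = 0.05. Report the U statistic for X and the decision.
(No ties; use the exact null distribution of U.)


Step 1: Combine and sort all 16 observations; assign midranks.
sorted (value, group): (5,X), (9,Y), (10,X), (14,Y), (15,Y), (16,X), (18,X), (20,X), (22,X), (23,Y), (25,Y), (27,X), (28,X), (29,Y), (31,Y), (33,Y)
ranks: 5->1, 9->2, 10->3, 14->4, 15->5, 16->6, 18->7, 20->8, 22->9, 23->10, 25->11, 27->12, 28->13, 29->14, 31->15, 33->16
Step 2: Rank sum for X: R1 = 1 + 3 + 6 + 7 + 8 + 9 + 12 + 13 = 59.
Step 3: U_X = R1 - n1(n1+1)/2 = 59 - 8*9/2 = 59 - 36 = 23.
       U_Y = n1*n2 - U_X = 64 - 23 = 41.
Step 4: No ties, so the exact null distribution of U (based on enumerating the C(16,8) = 12870 equally likely rank assignments) gives the two-sided p-value.
Step 5: p-value = 0.382284; compare to alpha = 0.05. fail to reject H0.

U_X = 23, p = 0.382284, fail to reject H0 at alpha = 0.05.


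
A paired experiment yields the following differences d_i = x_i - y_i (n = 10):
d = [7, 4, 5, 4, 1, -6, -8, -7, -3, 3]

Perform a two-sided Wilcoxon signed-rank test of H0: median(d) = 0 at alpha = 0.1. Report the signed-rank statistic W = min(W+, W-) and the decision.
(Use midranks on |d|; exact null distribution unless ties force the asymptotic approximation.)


Step 1: Drop any zero differences (none here) and take |d_i|.
|d| = [7, 4, 5, 4, 1, 6, 8, 7, 3, 3]
Step 2: Midrank |d_i| (ties get averaged ranks).
ranks: |7|->8.5, |4|->4.5, |5|->6, |4|->4.5, |1|->1, |6|->7, |8|->10, |7|->8.5, |3|->2.5, |3|->2.5
Step 3: Attach original signs; sum ranks with positive sign and with negative sign.
W+ = 8.5 + 4.5 + 6 + 4.5 + 1 + 2.5 = 27
W- = 7 + 10 + 8.5 + 2.5 = 28
(Check: W+ + W- = 55 should equal n(n+1)/2 = 55.)
Step 4: Test statistic W = min(W+, W-) = 27.
Step 5: Ties in |d|, so use the tie-corrected normal approximation.
        E[W] = n(n+1)/4 = 10*11/4 = 27.5.
        Tie groups: |d|=3 (t=2), |d|=4 (t=2), |d|=7 (t=2); sum(t^3 - t) = 18.
        Var[W] = n(n+1)(2n+1)/24 - sum(t^3-t)/48 = 2310/24 - 18/48 = 95.875.
        z = (W - E[W]) / sqrt(Var[W]) = (27 - 27.5) / 9.7916 = -0.0511.
        Two-sided p = 2*Phi(z) = 0.959274.
Step 6: alpha = 0.1. fail to reject H0.

W+ = 27, W- = 28, W = min = 27, p = 0.959274, fail to reject H0.


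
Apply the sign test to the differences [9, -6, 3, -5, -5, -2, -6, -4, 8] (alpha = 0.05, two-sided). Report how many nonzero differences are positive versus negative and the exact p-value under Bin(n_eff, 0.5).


Step 1: Discard zero differences. Original n = 9; n_eff = number of nonzero differences = 9.
Nonzero differences (with sign): +9, -6, +3, -5, -5, -2, -6, -4, +8
Step 2: Count signs: positive = 3, negative = 6.
Step 3: Under H0: P(positive) = 0.5, so the number of positives S ~ Bin(9, 0.5).
Step 4: Two-sided exact p-value = sum of Bin(9,0.5) probabilities at or below the observed probability = 0.507812.
Step 5: alpha = 0.05. fail to reject H0.

n_eff = 9, pos = 3, neg = 6, p = 0.507812, fail to reject H0.


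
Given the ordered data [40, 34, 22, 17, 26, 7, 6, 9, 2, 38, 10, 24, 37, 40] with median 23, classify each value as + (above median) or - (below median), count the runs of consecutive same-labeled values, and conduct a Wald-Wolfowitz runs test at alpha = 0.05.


Step 1: Compute median = 23; label A = above, B = below.
Labels in order: AABBABBBBABAAA  (n_A = 7, n_B = 7)
Step 2: Count runs R = 7.
Step 3: Under H0 (random ordering), E[R] = 2*n_A*n_B/(n_A+n_B) + 1 = 2*7*7/14 + 1 = 8.0000.
        Var[R] = 2*n_A*n_B*(2*n_A*n_B - n_A - n_B) / ((n_A+n_B)^2 * (n_A+n_B-1)) = 8232/2548 = 3.2308.
        SD[R] = 1.7974.
Step 4: Continuity-corrected z = (R + 0.5 - E[R]) / SD[R] = (7 + 0.5 - 8.0000) / 1.7974 = -0.2782.
Step 5: Two-sided p-value via normal approximation = 2*(1 - Phi(|z|)) = 0.780879.
Step 6: alpha = 0.05. fail to reject H0.

R = 7, z = -0.2782, p = 0.780879, fail to reject H0.


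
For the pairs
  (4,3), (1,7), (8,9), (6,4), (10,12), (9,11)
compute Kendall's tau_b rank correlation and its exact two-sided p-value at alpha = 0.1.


Step 1: Enumerate the 15 unordered pairs (i,j) with i<j and classify each by sign(x_j-x_i) * sign(y_j-y_i).
  (1,2):dx=-3,dy=+4->D; (1,3):dx=+4,dy=+6->C; (1,4):dx=+2,dy=+1->C; (1,5):dx=+6,dy=+9->C
  (1,6):dx=+5,dy=+8->C; (2,3):dx=+7,dy=+2->C; (2,4):dx=+5,dy=-3->D; (2,5):dx=+9,dy=+5->C
  (2,6):dx=+8,dy=+4->C; (3,4):dx=-2,dy=-5->C; (3,5):dx=+2,dy=+3->C; (3,6):dx=+1,dy=+2->C
  (4,5):dx=+4,dy=+8->C; (4,6):dx=+3,dy=+7->C; (5,6):dx=-1,dy=-1->C
Step 2: C = 13, D = 2, total pairs = 15.
Step 3: tau = (C - D)/(n(n-1)/2) = (13 - 2)/15 = 0.733333.
Step 4: Exact two-sided p-value (enumerate n! = 720 permutations of y under H0): p = 0.055556.
Step 5: alpha = 0.1. reject H0.

tau_b = 0.7333 (C=13, D=2), p = 0.055556, reject H0.


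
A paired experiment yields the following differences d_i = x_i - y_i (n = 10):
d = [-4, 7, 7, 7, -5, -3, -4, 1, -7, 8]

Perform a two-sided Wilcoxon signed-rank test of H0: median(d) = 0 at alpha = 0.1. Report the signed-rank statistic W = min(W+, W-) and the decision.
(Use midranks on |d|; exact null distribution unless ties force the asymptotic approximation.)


Step 1: Drop any zero differences (none here) and take |d_i|.
|d| = [4, 7, 7, 7, 5, 3, 4, 1, 7, 8]
Step 2: Midrank |d_i| (ties get averaged ranks).
ranks: |4|->3.5, |7|->7.5, |7|->7.5, |7|->7.5, |5|->5, |3|->2, |4|->3.5, |1|->1, |7|->7.5, |8|->10
Step 3: Attach original signs; sum ranks with positive sign and with negative sign.
W+ = 7.5 + 7.5 + 7.5 + 1 + 10 = 33.5
W- = 3.5 + 5 + 2 + 3.5 + 7.5 = 21.5
(Check: W+ + W- = 55 should equal n(n+1)/2 = 55.)
Step 4: Test statistic W = min(W+, W-) = 21.5.
Step 5: Ties in |d|, so use the tie-corrected normal approximation.
        E[W] = n(n+1)/4 = 10*11/4 = 27.5.
        Tie groups: |d|=4 (t=2), |d|=7 (t=4); sum(t^3 - t) = 66.
        Var[W] = n(n+1)(2n+1)/24 - sum(t^3-t)/48 = 2310/24 - 66/48 = 94.875.
        z = (W - E[W]) / sqrt(Var[W]) = (21.5 - 27.5) / 9.7404 = -0.6160.
        Two-sided p = 2*Phi(z) = 0.537900.
Step 6: alpha = 0.1. fail to reject H0.

W+ = 33.5, W- = 21.5, W = min = 21.5, p = 0.537900, fail to reject H0.


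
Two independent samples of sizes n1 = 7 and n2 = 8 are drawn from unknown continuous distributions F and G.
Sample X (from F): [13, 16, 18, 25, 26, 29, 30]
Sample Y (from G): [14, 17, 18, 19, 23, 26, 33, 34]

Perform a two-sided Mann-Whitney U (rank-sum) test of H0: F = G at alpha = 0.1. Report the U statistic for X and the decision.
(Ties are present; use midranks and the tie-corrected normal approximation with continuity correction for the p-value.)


Step 1: Combine and sort all 15 observations; assign midranks.
sorted (value, group): (13,X), (14,Y), (16,X), (17,Y), (18,X), (18,Y), (19,Y), (23,Y), (25,X), (26,X), (26,Y), (29,X), (30,X), (33,Y), (34,Y)
ranks: 13->1, 14->2, 16->3, 17->4, 18->5.5, 18->5.5, 19->7, 23->8, 25->9, 26->10.5, 26->10.5, 29->12, 30->13, 33->14, 34->15
Step 2: Rank sum for X: R1 = 1 + 3 + 5.5 + 9 + 10.5 + 12 + 13 = 54.
Step 3: U_X = R1 - n1(n1+1)/2 = 54 - 7*8/2 = 54 - 28 = 26.
       U_Y = n1*n2 - U_X = 56 - 26 = 30.
Step 4: Ties are present, so use the tie-corrected normal approximation (with continuity correction) for the p-value.
Step 5: p-value = 0.861942; compare to alpha = 0.1. fail to reject H0.

U_X = 26, p = 0.861942, fail to reject H0 at alpha = 0.1.


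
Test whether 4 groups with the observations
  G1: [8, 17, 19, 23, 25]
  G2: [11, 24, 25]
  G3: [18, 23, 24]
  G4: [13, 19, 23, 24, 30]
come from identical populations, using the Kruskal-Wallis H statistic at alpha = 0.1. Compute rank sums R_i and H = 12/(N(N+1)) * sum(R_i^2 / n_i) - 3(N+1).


Step 1: Combine all N = 16 observations and assign midranks.
sorted (value, group, rank): (8,G1,1), (11,G2,2), (13,G4,3), (17,G1,4), (18,G3,5), (19,G1,6.5), (19,G4,6.5), (23,G1,9), (23,G3,9), (23,G4,9), (24,G2,12), (24,G3,12), (24,G4,12), (25,G1,14.5), (25,G2,14.5), (30,G4,16)
Step 2: Sum ranks within each group.
R_1 = 35 (n_1 = 5)
R_2 = 28.5 (n_2 = 3)
R_3 = 26 (n_3 = 3)
R_4 = 46.5 (n_4 = 5)
Step 3: H = 12/(N(N+1)) * sum(R_i^2/n_i) - 3(N+1)
     = 12/(16*17) * (35^2/5 + 28.5^2/3 + 26^2/3 + 46.5^2/5) - 3*17
     = 0.044118 * 1173.53 - 51
     = 0.773529.
Step 4: Ties present; correction factor C = 1 - 60/(16^3 - 16) = 0.985294. Corrected H = 0.773529 / 0.985294 = 0.785075.
Step 5: Under H0, H ~ chi^2(3); p-value = 0.853034.
Step 6: alpha = 0.1. fail to reject H0.

H = 0.7851, df = 3, p = 0.853034, fail to reject H0.


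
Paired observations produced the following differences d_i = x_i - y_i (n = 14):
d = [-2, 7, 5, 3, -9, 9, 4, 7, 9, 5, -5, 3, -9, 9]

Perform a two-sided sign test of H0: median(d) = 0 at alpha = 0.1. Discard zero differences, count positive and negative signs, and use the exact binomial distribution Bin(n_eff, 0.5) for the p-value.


Step 1: Discard zero differences. Original n = 14; n_eff = number of nonzero differences = 14.
Nonzero differences (with sign): -2, +7, +5, +3, -9, +9, +4, +7, +9, +5, -5, +3, -9, +9
Step 2: Count signs: positive = 10, negative = 4.
Step 3: Under H0: P(positive) = 0.5, so the number of positives S ~ Bin(14, 0.5).
Step 4: Two-sided exact p-value = sum of Bin(14,0.5) probabilities at or below the observed probability = 0.179565.
Step 5: alpha = 0.1. fail to reject H0.

n_eff = 14, pos = 10, neg = 4, p = 0.179565, fail to reject H0.


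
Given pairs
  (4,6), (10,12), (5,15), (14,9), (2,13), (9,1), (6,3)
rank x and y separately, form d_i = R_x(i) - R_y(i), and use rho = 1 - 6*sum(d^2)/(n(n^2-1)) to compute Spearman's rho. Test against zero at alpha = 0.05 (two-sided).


Step 1: Rank x and y separately (midranks; no ties here).
rank(x): 4->2, 10->6, 5->3, 14->7, 2->1, 9->5, 6->4
rank(y): 6->3, 12->5, 15->7, 9->4, 13->6, 1->1, 3->2
Step 2: d_i = R_x(i) - R_y(i); compute d_i^2.
  (2-3)^2=1, (6-5)^2=1, (3-7)^2=16, (7-4)^2=9, (1-6)^2=25, (5-1)^2=16, (4-2)^2=4
sum(d^2) = 72.
Step 3: rho = 1 - 6*72 / (7*(7^2 - 1)) = 1 - 432/336 = -0.285714.
Step 4: Under H0, t = rho * sqrt((n-2)/(1-rho^2)) = -0.6667 ~ t(5).
Step 5: Two-sided p-value from the t-distribution with 5 df = 0.534509.
Step 6: alpha = 0.05. fail to reject H0.

rho = -0.2857, p = 0.534509, fail to reject H0 at alpha = 0.05.


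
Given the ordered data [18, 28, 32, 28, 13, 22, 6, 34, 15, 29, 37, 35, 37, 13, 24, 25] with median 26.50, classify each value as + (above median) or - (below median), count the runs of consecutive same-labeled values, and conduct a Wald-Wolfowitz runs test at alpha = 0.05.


Step 1: Compute median = 26.50; label A = above, B = below.
Labels in order: BAAABBBABAAAABBB  (n_A = 8, n_B = 8)
Step 2: Count runs R = 7.
Step 3: Under H0 (random ordering), E[R] = 2*n_A*n_B/(n_A+n_B) + 1 = 2*8*8/16 + 1 = 9.0000.
        Var[R] = 2*n_A*n_B*(2*n_A*n_B - n_A - n_B) / ((n_A+n_B)^2 * (n_A+n_B-1)) = 14336/3840 = 3.7333.
        SD[R] = 1.9322.
Step 4: Continuity-corrected z = (R + 0.5 - E[R]) / SD[R] = (7 + 0.5 - 9.0000) / 1.9322 = -0.7763.
Step 5: Two-sided p-value via normal approximation = 2*(1 - Phi(|z|)) = 0.437558.
Step 6: alpha = 0.05. fail to reject H0.

R = 7, z = -0.7763, p = 0.437558, fail to reject H0.


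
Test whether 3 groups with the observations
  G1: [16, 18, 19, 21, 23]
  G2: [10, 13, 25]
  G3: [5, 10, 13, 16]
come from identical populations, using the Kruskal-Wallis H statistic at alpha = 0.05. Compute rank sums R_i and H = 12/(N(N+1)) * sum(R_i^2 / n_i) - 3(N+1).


Step 1: Combine all N = 12 observations and assign midranks.
sorted (value, group, rank): (5,G3,1), (10,G2,2.5), (10,G3,2.5), (13,G2,4.5), (13,G3,4.5), (16,G1,6.5), (16,G3,6.5), (18,G1,8), (19,G1,9), (21,G1,10), (23,G1,11), (25,G2,12)
Step 2: Sum ranks within each group.
R_1 = 44.5 (n_1 = 5)
R_2 = 19 (n_2 = 3)
R_3 = 14.5 (n_3 = 4)
Step 3: H = 12/(N(N+1)) * sum(R_i^2/n_i) - 3(N+1)
     = 12/(12*13) * (44.5^2/5 + 19^2/3 + 14.5^2/4) - 3*13
     = 0.076923 * 568.946 - 39
     = 4.765064.
Step 4: Ties present; correction factor C = 1 - 18/(12^3 - 12) = 0.989510. Corrected H = 4.765064 / 0.989510 = 4.815577.
Step 5: Under H0, H ~ chi^2(2); p-value = 0.090014.
Step 6: alpha = 0.05. fail to reject H0.

H = 4.8156, df = 2, p = 0.090014, fail to reject H0.


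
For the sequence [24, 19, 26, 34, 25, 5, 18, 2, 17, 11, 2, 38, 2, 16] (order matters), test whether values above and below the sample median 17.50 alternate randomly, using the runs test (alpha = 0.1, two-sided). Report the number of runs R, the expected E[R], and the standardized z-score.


Step 1: Compute median = 17.50; label A = above, B = below.
Labels in order: AAAAABABBBBABB  (n_A = 7, n_B = 7)
Step 2: Count runs R = 6.
Step 3: Under H0 (random ordering), E[R] = 2*n_A*n_B/(n_A+n_B) + 1 = 2*7*7/14 + 1 = 8.0000.
        Var[R] = 2*n_A*n_B*(2*n_A*n_B - n_A - n_B) / ((n_A+n_B)^2 * (n_A+n_B-1)) = 8232/2548 = 3.2308.
        SD[R] = 1.7974.
Step 4: Continuity-corrected z = (R + 0.5 - E[R]) / SD[R] = (6 + 0.5 - 8.0000) / 1.7974 = -0.8345.
Step 5: Two-sided p-value via normal approximation = 2*(1 - Phi(|z|)) = 0.403986.
Step 6: alpha = 0.1. fail to reject H0.

R = 6, z = -0.8345, p = 0.403986, fail to reject H0.


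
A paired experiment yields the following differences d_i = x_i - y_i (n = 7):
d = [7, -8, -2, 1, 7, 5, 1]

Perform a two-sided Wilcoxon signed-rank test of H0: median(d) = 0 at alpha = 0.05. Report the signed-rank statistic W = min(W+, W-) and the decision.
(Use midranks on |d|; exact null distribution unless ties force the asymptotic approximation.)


Step 1: Drop any zero differences (none here) and take |d_i|.
|d| = [7, 8, 2, 1, 7, 5, 1]
Step 2: Midrank |d_i| (ties get averaged ranks).
ranks: |7|->5.5, |8|->7, |2|->3, |1|->1.5, |7|->5.5, |5|->4, |1|->1.5
Step 3: Attach original signs; sum ranks with positive sign and with negative sign.
W+ = 5.5 + 1.5 + 5.5 + 4 + 1.5 = 18
W- = 7 + 3 = 10
(Check: W+ + W- = 28 should equal n(n+1)/2 = 28.)
Step 4: Test statistic W = min(W+, W-) = 10.
Step 5: Ties in |d|, so use the tie-corrected normal approximation.
        E[W] = n(n+1)/4 = 7*8/4 = 14.
        Tie groups: |d|=1 (t=2), |d|=7 (t=2); sum(t^3 - t) = 12.
        Var[W] = n(n+1)(2n+1)/24 - sum(t^3-t)/48 = 840/24 - 12/48 = 34.75.
        z = (W - E[W]) / sqrt(Var[W]) = (10 - 14) / 5.8949 = -0.6786.
        Two-sided p = 2*Phi(z) = 0.497422.
Step 6: alpha = 0.05. fail to reject H0.

W+ = 18, W- = 10, W = min = 10, p = 0.497422, fail to reject H0.


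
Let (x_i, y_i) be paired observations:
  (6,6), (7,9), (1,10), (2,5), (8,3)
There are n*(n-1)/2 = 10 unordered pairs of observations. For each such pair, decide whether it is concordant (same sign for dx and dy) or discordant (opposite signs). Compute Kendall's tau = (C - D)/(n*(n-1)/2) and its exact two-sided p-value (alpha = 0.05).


Step 1: Enumerate the 10 unordered pairs (i,j) with i<j and classify each by sign(x_j-x_i) * sign(y_j-y_i).
  (1,2):dx=+1,dy=+3->C; (1,3):dx=-5,dy=+4->D; (1,4):dx=-4,dy=-1->C; (1,5):dx=+2,dy=-3->D
  (2,3):dx=-6,dy=+1->D; (2,4):dx=-5,dy=-4->C; (2,5):dx=+1,dy=-6->D; (3,4):dx=+1,dy=-5->D
  (3,5):dx=+7,dy=-7->D; (4,5):dx=+6,dy=-2->D
Step 2: C = 3, D = 7, total pairs = 10.
Step 3: tau = (C - D)/(n(n-1)/2) = (3 - 7)/10 = -0.400000.
Step 4: Exact two-sided p-value (enumerate n! = 120 permutations of y under H0): p = 0.483333.
Step 5: alpha = 0.05. fail to reject H0.

tau_b = -0.4000 (C=3, D=7), p = 0.483333, fail to reject H0.


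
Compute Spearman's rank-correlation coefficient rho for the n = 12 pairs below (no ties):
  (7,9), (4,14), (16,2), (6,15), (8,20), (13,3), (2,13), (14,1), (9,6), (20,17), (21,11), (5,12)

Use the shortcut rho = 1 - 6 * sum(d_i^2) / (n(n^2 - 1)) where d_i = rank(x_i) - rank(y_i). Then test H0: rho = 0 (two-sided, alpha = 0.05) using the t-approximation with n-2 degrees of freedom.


Step 1: Rank x and y separately (midranks; no ties here).
rank(x): 7->5, 4->2, 16->10, 6->4, 8->6, 13->8, 2->1, 14->9, 9->7, 20->11, 21->12, 5->3
rank(y): 9->5, 14->9, 2->2, 15->10, 20->12, 3->3, 13->8, 1->1, 6->4, 17->11, 11->6, 12->7
Step 2: d_i = R_x(i) - R_y(i); compute d_i^2.
  (5-5)^2=0, (2-9)^2=49, (10-2)^2=64, (4-10)^2=36, (6-12)^2=36, (8-3)^2=25, (1-8)^2=49, (9-1)^2=64, (7-4)^2=9, (11-11)^2=0, (12-6)^2=36, (3-7)^2=16
sum(d^2) = 384.
Step 3: rho = 1 - 6*384 / (12*(12^2 - 1)) = 1 - 2304/1716 = -0.342657.
Step 4: Under H0, t = rho * sqrt((n-2)/(1-rho^2)) = -1.1534 ~ t(10).
Step 5: Two-sided p-value from the t-distribution with 10 df = 0.275567.
Step 6: alpha = 0.05. fail to reject H0.

rho = -0.3427, p = 0.275567, fail to reject H0 at alpha = 0.05.


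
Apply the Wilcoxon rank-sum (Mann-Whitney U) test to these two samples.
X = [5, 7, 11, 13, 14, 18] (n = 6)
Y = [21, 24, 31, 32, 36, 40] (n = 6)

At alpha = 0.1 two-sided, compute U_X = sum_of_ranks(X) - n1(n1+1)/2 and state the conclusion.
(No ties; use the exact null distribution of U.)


Step 1: Combine and sort all 12 observations; assign midranks.
sorted (value, group): (5,X), (7,X), (11,X), (13,X), (14,X), (18,X), (21,Y), (24,Y), (31,Y), (32,Y), (36,Y), (40,Y)
ranks: 5->1, 7->2, 11->3, 13->4, 14->5, 18->6, 21->7, 24->8, 31->9, 32->10, 36->11, 40->12
Step 2: Rank sum for X: R1 = 1 + 2 + 3 + 4 + 5 + 6 = 21.
Step 3: U_X = R1 - n1(n1+1)/2 = 21 - 6*7/2 = 21 - 21 = 0.
       U_Y = n1*n2 - U_X = 36 - 0 = 36.
Step 4: No ties, so the exact null distribution of U (based on enumerating the C(12,6) = 924 equally likely rank assignments) gives the two-sided p-value.
Step 5: p-value = 0.002165; compare to alpha = 0.1. reject H0.

U_X = 0, p = 0.002165, reject H0 at alpha = 0.1.


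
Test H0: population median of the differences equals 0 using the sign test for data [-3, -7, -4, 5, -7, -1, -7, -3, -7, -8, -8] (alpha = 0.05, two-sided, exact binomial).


Step 1: Discard zero differences. Original n = 11; n_eff = number of nonzero differences = 11.
Nonzero differences (with sign): -3, -7, -4, +5, -7, -1, -7, -3, -7, -8, -8
Step 2: Count signs: positive = 1, negative = 10.
Step 3: Under H0: P(positive) = 0.5, so the number of positives S ~ Bin(11, 0.5).
Step 4: Two-sided exact p-value = sum of Bin(11,0.5) probabilities at or below the observed probability = 0.011719.
Step 5: alpha = 0.05. reject H0.

n_eff = 11, pos = 1, neg = 10, p = 0.011719, reject H0.


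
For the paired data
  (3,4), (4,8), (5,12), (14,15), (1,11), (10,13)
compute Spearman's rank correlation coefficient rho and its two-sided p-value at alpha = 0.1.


Step 1: Rank x and y separately (midranks; no ties here).
rank(x): 3->2, 4->3, 5->4, 14->6, 1->1, 10->5
rank(y): 4->1, 8->2, 12->4, 15->6, 11->3, 13->5
Step 2: d_i = R_x(i) - R_y(i); compute d_i^2.
  (2-1)^2=1, (3-2)^2=1, (4-4)^2=0, (6-6)^2=0, (1-3)^2=4, (5-5)^2=0
sum(d^2) = 6.
Step 3: rho = 1 - 6*6 / (6*(6^2 - 1)) = 1 - 36/210 = 0.828571.
Step 4: Under H0, t = rho * sqrt((n-2)/(1-rho^2)) = 2.9598 ~ t(4).
Step 5: Two-sided p-value from the t-distribution with 4 df = 0.041563.
Step 6: alpha = 0.1. reject H0.

rho = 0.8286, p = 0.041563, reject H0 at alpha = 0.1.


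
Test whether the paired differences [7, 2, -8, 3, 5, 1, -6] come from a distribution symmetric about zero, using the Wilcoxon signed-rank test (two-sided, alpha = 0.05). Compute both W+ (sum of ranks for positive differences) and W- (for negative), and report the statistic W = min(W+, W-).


Step 1: Drop any zero differences (none here) and take |d_i|.
|d| = [7, 2, 8, 3, 5, 1, 6]
Step 2: Midrank |d_i| (ties get averaged ranks).
ranks: |7|->6, |2|->2, |8|->7, |3|->3, |5|->4, |1|->1, |6|->5
Step 3: Attach original signs; sum ranks with positive sign and with negative sign.
W+ = 6 + 2 + 3 + 4 + 1 = 16
W- = 7 + 5 = 12
(Check: W+ + W- = 28 should equal n(n+1)/2 = 28.)
Step 4: Test statistic W = min(W+, W-) = 12.
Step 5: No ties, so the exact null distribution over the 2^7 = 128 sign assignments gives the two-sided p-value = 0.812500.
Step 6: alpha = 0.05. fail to reject H0.

W+ = 16, W- = 12, W = min = 12, p = 0.812500, fail to reject H0.


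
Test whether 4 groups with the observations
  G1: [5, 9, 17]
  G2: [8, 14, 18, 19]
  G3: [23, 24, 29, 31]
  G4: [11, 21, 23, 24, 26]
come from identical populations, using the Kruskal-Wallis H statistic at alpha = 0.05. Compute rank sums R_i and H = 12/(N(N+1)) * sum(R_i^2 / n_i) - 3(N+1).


Step 1: Combine all N = 16 observations and assign midranks.
sorted (value, group, rank): (5,G1,1), (8,G2,2), (9,G1,3), (11,G4,4), (14,G2,5), (17,G1,6), (18,G2,7), (19,G2,8), (21,G4,9), (23,G3,10.5), (23,G4,10.5), (24,G3,12.5), (24,G4,12.5), (26,G4,14), (29,G3,15), (31,G3,16)
Step 2: Sum ranks within each group.
R_1 = 10 (n_1 = 3)
R_2 = 22 (n_2 = 4)
R_3 = 54 (n_3 = 4)
R_4 = 50 (n_4 = 5)
Step 3: H = 12/(N(N+1)) * sum(R_i^2/n_i) - 3(N+1)
     = 12/(16*17) * (10^2/3 + 22^2/4 + 54^2/4 + 50^2/5) - 3*17
     = 0.044118 * 1383.33 - 51
     = 10.029412.
Step 4: Ties present; correction factor C = 1 - 12/(16^3 - 16) = 0.997059. Corrected H = 10.029412 / 0.997059 = 10.058997.
Step 5: Under H0, H ~ chi^2(3); p-value = 0.018071.
Step 6: alpha = 0.05. reject H0.

H = 10.0590, df = 3, p = 0.018071, reject H0.


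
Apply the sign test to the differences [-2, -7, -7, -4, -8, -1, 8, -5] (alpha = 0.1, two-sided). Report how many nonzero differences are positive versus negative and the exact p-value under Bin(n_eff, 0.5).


Step 1: Discard zero differences. Original n = 8; n_eff = number of nonzero differences = 8.
Nonzero differences (with sign): -2, -7, -7, -4, -8, -1, +8, -5
Step 2: Count signs: positive = 1, negative = 7.
Step 3: Under H0: P(positive) = 0.5, so the number of positives S ~ Bin(8, 0.5).
Step 4: Two-sided exact p-value = sum of Bin(8,0.5) probabilities at or below the observed probability = 0.070312.
Step 5: alpha = 0.1. reject H0.

n_eff = 8, pos = 1, neg = 7, p = 0.070312, reject H0.


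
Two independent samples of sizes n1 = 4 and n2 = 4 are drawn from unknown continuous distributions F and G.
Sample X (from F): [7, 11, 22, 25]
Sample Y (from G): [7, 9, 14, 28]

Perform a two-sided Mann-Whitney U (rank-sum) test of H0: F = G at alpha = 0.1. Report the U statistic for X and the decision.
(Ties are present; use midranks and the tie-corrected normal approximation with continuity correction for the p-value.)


Step 1: Combine and sort all 8 observations; assign midranks.
sorted (value, group): (7,X), (7,Y), (9,Y), (11,X), (14,Y), (22,X), (25,X), (28,Y)
ranks: 7->1.5, 7->1.5, 9->3, 11->4, 14->5, 22->6, 25->7, 28->8
Step 2: Rank sum for X: R1 = 1.5 + 4 + 6 + 7 = 18.5.
Step 3: U_X = R1 - n1(n1+1)/2 = 18.5 - 4*5/2 = 18.5 - 10 = 8.5.
       U_Y = n1*n2 - U_X = 16 - 8.5 = 7.5.
Step 4: Ties are present, so use the tie-corrected normal approximation (with continuity correction) for the p-value.
Step 5: p-value = 1.000000; compare to alpha = 0.1. fail to reject H0.

U_X = 8.5, p = 1.000000, fail to reject H0 at alpha = 0.1.


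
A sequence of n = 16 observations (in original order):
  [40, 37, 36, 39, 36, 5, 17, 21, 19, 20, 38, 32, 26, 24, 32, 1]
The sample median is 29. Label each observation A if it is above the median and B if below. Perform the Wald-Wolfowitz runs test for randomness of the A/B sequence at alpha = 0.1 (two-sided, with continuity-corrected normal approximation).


Step 1: Compute median = 29; label A = above, B = below.
Labels in order: AAAAABBBBBAABBAB  (n_A = 8, n_B = 8)
Step 2: Count runs R = 6.
Step 3: Under H0 (random ordering), E[R] = 2*n_A*n_B/(n_A+n_B) + 1 = 2*8*8/16 + 1 = 9.0000.
        Var[R] = 2*n_A*n_B*(2*n_A*n_B - n_A - n_B) / ((n_A+n_B)^2 * (n_A+n_B-1)) = 14336/3840 = 3.7333.
        SD[R] = 1.9322.
Step 4: Continuity-corrected z = (R + 0.5 - E[R]) / SD[R] = (6 + 0.5 - 9.0000) / 1.9322 = -1.2939.
Step 5: Two-sided p-value via normal approximation = 2*(1 - Phi(|z|)) = 0.195709.
Step 6: alpha = 0.1. fail to reject H0.

R = 6, z = -1.2939, p = 0.195709, fail to reject H0.


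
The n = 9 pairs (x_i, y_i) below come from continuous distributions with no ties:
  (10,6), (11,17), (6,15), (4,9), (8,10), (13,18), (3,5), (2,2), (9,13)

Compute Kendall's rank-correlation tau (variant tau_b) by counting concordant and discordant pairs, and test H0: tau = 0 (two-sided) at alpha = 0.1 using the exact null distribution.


Step 1: Enumerate the 36 unordered pairs (i,j) with i<j and classify each by sign(x_j-x_i) * sign(y_j-y_i).
  (1,2):dx=+1,dy=+11->C; (1,3):dx=-4,dy=+9->D; (1,4):dx=-6,dy=+3->D; (1,5):dx=-2,dy=+4->D
  (1,6):dx=+3,dy=+12->C; (1,7):dx=-7,dy=-1->C; (1,8):dx=-8,dy=-4->C; (1,9):dx=-1,dy=+7->D
  (2,3):dx=-5,dy=-2->C; (2,4):dx=-7,dy=-8->C; (2,5):dx=-3,dy=-7->C; (2,6):dx=+2,dy=+1->C
  (2,7):dx=-8,dy=-12->C; (2,8):dx=-9,dy=-15->C; (2,9):dx=-2,dy=-4->C; (3,4):dx=-2,dy=-6->C
  (3,5):dx=+2,dy=-5->D; (3,6):dx=+7,dy=+3->C; (3,7):dx=-3,dy=-10->C; (3,8):dx=-4,dy=-13->C
  (3,9):dx=+3,dy=-2->D; (4,5):dx=+4,dy=+1->C; (4,6):dx=+9,dy=+9->C; (4,7):dx=-1,dy=-4->C
  (4,8):dx=-2,dy=-7->C; (4,9):dx=+5,dy=+4->C; (5,6):dx=+5,dy=+8->C; (5,7):dx=-5,dy=-5->C
  (5,8):dx=-6,dy=-8->C; (5,9):dx=+1,dy=+3->C; (6,7):dx=-10,dy=-13->C; (6,8):dx=-11,dy=-16->C
  (6,9):dx=-4,dy=-5->C; (7,8):dx=-1,dy=-3->C; (7,9):dx=+6,dy=+8->C; (8,9):dx=+7,dy=+11->C
Step 2: C = 30, D = 6, total pairs = 36.
Step 3: tau = (C - D)/(n(n-1)/2) = (30 - 6)/36 = 0.666667.
Step 4: Exact two-sided p-value (enumerate n! = 362880 permutations of y under H0): p = 0.012665.
Step 5: alpha = 0.1. reject H0.

tau_b = 0.6667 (C=30, D=6), p = 0.012665, reject H0.


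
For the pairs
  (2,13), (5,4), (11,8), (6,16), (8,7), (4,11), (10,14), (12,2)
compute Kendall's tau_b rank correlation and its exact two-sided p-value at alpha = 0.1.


Step 1: Enumerate the 28 unordered pairs (i,j) with i<j and classify each by sign(x_j-x_i) * sign(y_j-y_i).
  (1,2):dx=+3,dy=-9->D; (1,3):dx=+9,dy=-5->D; (1,4):dx=+4,dy=+3->C; (1,5):dx=+6,dy=-6->D
  (1,6):dx=+2,dy=-2->D; (1,7):dx=+8,dy=+1->C; (1,8):dx=+10,dy=-11->D; (2,3):dx=+6,dy=+4->C
  (2,4):dx=+1,dy=+12->C; (2,5):dx=+3,dy=+3->C; (2,6):dx=-1,dy=+7->D; (2,7):dx=+5,dy=+10->C
  (2,8):dx=+7,dy=-2->D; (3,4):dx=-5,dy=+8->D; (3,5):dx=-3,dy=-1->C; (3,6):dx=-7,dy=+3->D
  (3,7):dx=-1,dy=+6->D; (3,8):dx=+1,dy=-6->D; (4,5):dx=+2,dy=-9->D; (4,6):dx=-2,dy=-5->C
  (4,7):dx=+4,dy=-2->D; (4,8):dx=+6,dy=-14->D; (5,6):dx=-4,dy=+4->D; (5,7):dx=+2,dy=+7->C
  (5,8):dx=+4,dy=-5->D; (6,7):dx=+6,dy=+3->C; (6,8):dx=+8,dy=-9->D; (7,8):dx=+2,dy=-12->D
Step 2: C = 10, D = 18, total pairs = 28.
Step 3: tau = (C - D)/(n(n-1)/2) = (10 - 18)/28 = -0.285714.
Step 4: Exact two-sided p-value (enumerate n! = 40320 permutations of y under H0): p = 0.398760.
Step 5: alpha = 0.1. fail to reject H0.

tau_b = -0.2857 (C=10, D=18), p = 0.398760, fail to reject H0.


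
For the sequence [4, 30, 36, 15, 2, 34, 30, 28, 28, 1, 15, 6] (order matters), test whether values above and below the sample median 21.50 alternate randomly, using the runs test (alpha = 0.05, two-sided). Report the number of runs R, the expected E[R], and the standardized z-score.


Step 1: Compute median = 21.50; label A = above, B = below.
Labels in order: BAABBAAAABBB  (n_A = 6, n_B = 6)
Step 2: Count runs R = 5.
Step 3: Under H0 (random ordering), E[R] = 2*n_A*n_B/(n_A+n_B) + 1 = 2*6*6/12 + 1 = 7.0000.
        Var[R] = 2*n_A*n_B*(2*n_A*n_B - n_A - n_B) / ((n_A+n_B)^2 * (n_A+n_B-1)) = 4320/1584 = 2.7273.
        SD[R] = 1.6514.
Step 4: Continuity-corrected z = (R + 0.5 - E[R]) / SD[R] = (5 + 0.5 - 7.0000) / 1.6514 = -0.9083.
Step 5: Two-sided p-value via normal approximation = 2*(1 - Phi(|z|)) = 0.363722.
Step 6: alpha = 0.05. fail to reject H0.

R = 5, z = -0.9083, p = 0.363722, fail to reject H0.


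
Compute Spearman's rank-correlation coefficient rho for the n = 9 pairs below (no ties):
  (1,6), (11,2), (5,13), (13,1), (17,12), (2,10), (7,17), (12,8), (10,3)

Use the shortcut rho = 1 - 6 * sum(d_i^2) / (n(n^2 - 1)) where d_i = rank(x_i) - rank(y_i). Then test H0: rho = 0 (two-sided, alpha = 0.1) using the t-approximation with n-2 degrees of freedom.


Step 1: Rank x and y separately (midranks; no ties here).
rank(x): 1->1, 11->6, 5->3, 13->8, 17->9, 2->2, 7->4, 12->7, 10->5
rank(y): 6->4, 2->2, 13->8, 1->1, 12->7, 10->6, 17->9, 8->5, 3->3
Step 2: d_i = R_x(i) - R_y(i); compute d_i^2.
  (1-4)^2=9, (6-2)^2=16, (3-8)^2=25, (8-1)^2=49, (9-7)^2=4, (2-6)^2=16, (4-9)^2=25, (7-5)^2=4, (5-3)^2=4
sum(d^2) = 152.
Step 3: rho = 1 - 6*152 / (9*(9^2 - 1)) = 1 - 912/720 = -0.266667.
Step 4: Under H0, t = rho * sqrt((n-2)/(1-rho^2)) = -0.7320 ~ t(7).
Step 5: Two-sided p-value from the t-distribution with 7 df = 0.487922.
Step 6: alpha = 0.1. fail to reject H0.

rho = -0.2667, p = 0.487922, fail to reject H0 at alpha = 0.1.


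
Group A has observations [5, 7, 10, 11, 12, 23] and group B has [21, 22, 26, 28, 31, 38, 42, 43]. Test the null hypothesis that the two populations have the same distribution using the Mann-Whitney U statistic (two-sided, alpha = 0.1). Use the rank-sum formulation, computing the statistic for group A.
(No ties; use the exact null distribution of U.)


Step 1: Combine and sort all 14 observations; assign midranks.
sorted (value, group): (5,X), (7,X), (10,X), (11,X), (12,X), (21,Y), (22,Y), (23,X), (26,Y), (28,Y), (31,Y), (38,Y), (42,Y), (43,Y)
ranks: 5->1, 7->2, 10->3, 11->4, 12->5, 21->6, 22->7, 23->8, 26->9, 28->10, 31->11, 38->12, 42->13, 43->14
Step 2: Rank sum for X: R1 = 1 + 2 + 3 + 4 + 5 + 8 = 23.
Step 3: U_X = R1 - n1(n1+1)/2 = 23 - 6*7/2 = 23 - 21 = 2.
       U_Y = n1*n2 - U_X = 48 - 2 = 46.
Step 4: No ties, so the exact null distribution of U (based on enumerating the C(14,6) = 3003 equally likely rank assignments) gives the two-sided p-value.
Step 5: p-value = 0.002664; compare to alpha = 0.1. reject H0.

U_X = 2, p = 0.002664, reject H0 at alpha = 0.1.


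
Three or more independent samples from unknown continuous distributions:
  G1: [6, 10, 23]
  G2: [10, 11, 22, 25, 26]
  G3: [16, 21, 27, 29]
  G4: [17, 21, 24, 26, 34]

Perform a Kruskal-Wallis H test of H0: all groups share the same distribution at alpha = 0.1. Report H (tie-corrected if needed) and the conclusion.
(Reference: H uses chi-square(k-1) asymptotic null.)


Step 1: Combine all N = 17 observations and assign midranks.
sorted (value, group, rank): (6,G1,1), (10,G1,2.5), (10,G2,2.5), (11,G2,4), (16,G3,5), (17,G4,6), (21,G3,7.5), (21,G4,7.5), (22,G2,9), (23,G1,10), (24,G4,11), (25,G2,12), (26,G2,13.5), (26,G4,13.5), (27,G3,15), (29,G3,16), (34,G4,17)
Step 2: Sum ranks within each group.
R_1 = 13.5 (n_1 = 3)
R_2 = 41 (n_2 = 5)
R_3 = 43.5 (n_3 = 4)
R_4 = 55 (n_4 = 5)
Step 3: H = 12/(N(N+1)) * sum(R_i^2/n_i) - 3(N+1)
     = 12/(17*18) * (13.5^2/3 + 41^2/5 + 43.5^2/4 + 55^2/5) - 3*18
     = 0.039216 * 1475.01 - 54
     = 3.843627.
Step 4: Ties present; correction factor C = 1 - 18/(17^3 - 17) = 0.996324. Corrected H = 3.843627 / 0.996324 = 3.857811.
Step 5: Under H0, H ~ chi^2(3); p-value = 0.277233.
Step 6: alpha = 0.1. fail to reject H0.

H = 3.8578, df = 3, p = 0.277233, fail to reject H0.


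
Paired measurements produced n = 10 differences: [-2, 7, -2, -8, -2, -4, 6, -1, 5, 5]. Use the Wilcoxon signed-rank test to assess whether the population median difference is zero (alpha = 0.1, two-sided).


Step 1: Drop any zero differences (none here) and take |d_i|.
|d| = [2, 7, 2, 8, 2, 4, 6, 1, 5, 5]
Step 2: Midrank |d_i| (ties get averaged ranks).
ranks: |2|->3, |7|->9, |2|->3, |8|->10, |2|->3, |4|->5, |6|->8, |1|->1, |5|->6.5, |5|->6.5
Step 3: Attach original signs; sum ranks with positive sign and with negative sign.
W+ = 9 + 8 + 6.5 + 6.5 = 30
W- = 3 + 3 + 10 + 3 + 5 + 1 = 25
(Check: W+ + W- = 55 should equal n(n+1)/2 = 55.)
Step 4: Test statistic W = min(W+, W-) = 25.
Step 5: Ties in |d|, so use the tie-corrected normal approximation.
        E[W] = n(n+1)/4 = 10*11/4 = 27.5.
        Tie groups: |d|=2 (t=3), |d|=5 (t=2); sum(t^3 - t) = 30.
        Var[W] = n(n+1)(2n+1)/24 - sum(t^3-t)/48 = 2310/24 - 30/48 = 95.625.
        z = (W - E[W]) / sqrt(Var[W]) = (25 - 27.5) / 9.7788 = -0.2557.
        Two-sided p = 2*Phi(z) = 0.798217.
Step 6: alpha = 0.1. fail to reject H0.

W+ = 30, W- = 25, W = min = 25, p = 0.798217, fail to reject H0.


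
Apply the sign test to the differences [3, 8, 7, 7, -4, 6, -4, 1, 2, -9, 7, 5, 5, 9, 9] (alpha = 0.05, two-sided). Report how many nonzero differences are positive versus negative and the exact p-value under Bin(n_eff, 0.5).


Step 1: Discard zero differences. Original n = 15; n_eff = number of nonzero differences = 15.
Nonzero differences (with sign): +3, +8, +7, +7, -4, +6, -4, +1, +2, -9, +7, +5, +5, +9, +9
Step 2: Count signs: positive = 12, negative = 3.
Step 3: Under H0: P(positive) = 0.5, so the number of positives S ~ Bin(15, 0.5).
Step 4: Two-sided exact p-value = sum of Bin(15,0.5) probabilities at or below the observed probability = 0.035156.
Step 5: alpha = 0.05. reject H0.

n_eff = 15, pos = 12, neg = 3, p = 0.035156, reject H0.


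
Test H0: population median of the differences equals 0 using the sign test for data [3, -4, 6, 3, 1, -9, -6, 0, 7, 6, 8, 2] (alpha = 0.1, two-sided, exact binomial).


Step 1: Discard zero differences. Original n = 12; n_eff = number of nonzero differences = 11.
Nonzero differences (with sign): +3, -4, +6, +3, +1, -9, -6, +7, +6, +8, +2
Step 2: Count signs: positive = 8, negative = 3.
Step 3: Under H0: P(positive) = 0.5, so the number of positives S ~ Bin(11, 0.5).
Step 4: Two-sided exact p-value = sum of Bin(11,0.5) probabilities at or below the observed probability = 0.226562.
Step 5: alpha = 0.1. fail to reject H0.

n_eff = 11, pos = 8, neg = 3, p = 0.226562, fail to reject H0.


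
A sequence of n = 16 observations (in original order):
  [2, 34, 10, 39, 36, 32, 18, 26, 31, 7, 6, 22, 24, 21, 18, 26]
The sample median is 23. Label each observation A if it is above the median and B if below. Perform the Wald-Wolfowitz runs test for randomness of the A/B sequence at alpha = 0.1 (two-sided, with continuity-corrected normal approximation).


Step 1: Compute median = 23; label A = above, B = below.
Labels in order: BABAAABAABBBABBA  (n_A = 8, n_B = 8)
Step 2: Count runs R = 10.
Step 3: Under H0 (random ordering), E[R] = 2*n_A*n_B/(n_A+n_B) + 1 = 2*8*8/16 + 1 = 9.0000.
        Var[R] = 2*n_A*n_B*(2*n_A*n_B - n_A - n_B) / ((n_A+n_B)^2 * (n_A+n_B-1)) = 14336/3840 = 3.7333.
        SD[R] = 1.9322.
Step 4: Continuity-corrected z = (R - 0.5 - E[R]) / SD[R] = (10 - 0.5 - 9.0000) / 1.9322 = 0.2588.
Step 5: Two-sided p-value via normal approximation = 2*(1 - Phi(|z|)) = 0.795809.
Step 6: alpha = 0.1. fail to reject H0.

R = 10, z = 0.2588, p = 0.795809, fail to reject H0.
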